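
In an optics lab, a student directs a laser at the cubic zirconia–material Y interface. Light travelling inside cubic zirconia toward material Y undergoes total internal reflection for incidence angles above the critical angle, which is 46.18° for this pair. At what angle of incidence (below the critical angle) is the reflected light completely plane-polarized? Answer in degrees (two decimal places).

θ_B ≈ 35.81°

At the critical angle sin θ_c = n₂/n₁, giving n₂/n₁ = sin 46.18° = 0.7215.
Then tan θ_B = n₂/n₁ = 0.7215, so θ_B = arctan 0.7215 = 35.81°.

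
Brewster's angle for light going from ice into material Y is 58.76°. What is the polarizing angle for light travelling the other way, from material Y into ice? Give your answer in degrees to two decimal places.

Reversing the direction swaps n₁ and n₂, so tan θ_B' = 1/tan θ_B and θ_B' = 90° − θ_B.
Hence θ_B' = 90° − 58.76° = 31.24°.

θ_B' ≈ 31.24°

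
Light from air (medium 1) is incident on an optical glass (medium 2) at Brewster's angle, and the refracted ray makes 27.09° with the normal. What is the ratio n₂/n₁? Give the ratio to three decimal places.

n₂/n₁ ≈ 1.955

θ_B + θ_t = 90°, so θ_B = 90° − 27.09° = 62.91°.
Then n₂/n₁ = tan θ_B = tan 62.91° = 1.955.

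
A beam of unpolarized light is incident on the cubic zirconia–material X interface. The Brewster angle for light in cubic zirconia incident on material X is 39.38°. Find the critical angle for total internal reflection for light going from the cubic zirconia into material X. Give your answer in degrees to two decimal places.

θ_c ≈ 55.17°

n₂/n₁ = tan 39.38° = 0.8208; the critical angle satisfies sin θ_c = n₂/n₁.
θ_c = arcsin(0.8208) = 55.17°.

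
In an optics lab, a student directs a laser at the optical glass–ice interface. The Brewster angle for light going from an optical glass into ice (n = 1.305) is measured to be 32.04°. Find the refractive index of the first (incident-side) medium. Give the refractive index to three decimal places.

Full polarization of the reflected beam means tan θ_B = n₂/n₁, where n₁ is the incident medium (an optical glass).
n₁ = n₂ / tan θ_B = 1.305 / tan 32.04° = 2.085.

n ≈ 2.085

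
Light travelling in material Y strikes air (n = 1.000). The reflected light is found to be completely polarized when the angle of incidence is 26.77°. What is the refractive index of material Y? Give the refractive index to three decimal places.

n ≈ 1.982

Full polarization of the reflected beam means tan θ_B = n₂/n₁, where n₁ is the incident medium (material Y).
n₁ = n₂ / tan θ_B = 1.000 / tan 26.77° = 1.982.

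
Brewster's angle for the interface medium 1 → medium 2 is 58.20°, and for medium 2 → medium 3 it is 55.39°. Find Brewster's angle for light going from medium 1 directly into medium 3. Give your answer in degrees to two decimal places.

Each Brewster angle gives a ratio: n₂/n₁ = tan 58.20° = 1.6128, n₃/n₂ = tan 55.39° = 1.4490.
Multiplying, n₃/n₁ = 1.6128 × 1.4490 = 2.3371, and θ_B(1→3) = arctan 2.3371 = 66.83°.

θ_B ≈ 66.83°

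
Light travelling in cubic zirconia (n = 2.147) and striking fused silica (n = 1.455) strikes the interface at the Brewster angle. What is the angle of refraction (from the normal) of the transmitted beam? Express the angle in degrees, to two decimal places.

θ_t ≈ 55.87°

θ_B = arctan(n₂/n₁) = arctan(1.455/2.147) = 34.13°.
The refracted ray is perpendicular to the reflected ray, so θ_t = 90° − θ_B = 55.87°.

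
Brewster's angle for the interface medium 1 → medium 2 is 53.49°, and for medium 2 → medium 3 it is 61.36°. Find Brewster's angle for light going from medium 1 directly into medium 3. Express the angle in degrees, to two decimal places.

θ_B ≈ 67.99°

tan θ_B(1→2) = n₂/n₁ = tan 53.49° = 1.3509.
tan θ_B(2→3) = n₃/n₂ = tan 61.36° = 1.8311.
Multiplying, n₃/n₁ = 1.3509 × 1.8311 = 2.4737, and θ_B(1→3) = arctan 2.4737 = 67.99°.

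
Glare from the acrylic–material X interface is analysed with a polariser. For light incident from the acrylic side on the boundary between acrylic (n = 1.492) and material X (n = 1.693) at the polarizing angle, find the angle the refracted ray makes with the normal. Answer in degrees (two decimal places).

θ_t ≈ 41.39°

tan θ_B = n₂/n₁ = 1.693/1.492 = 1.1347, so θ_B = 48.61°.
At Brewster's angle the reflected and refracted rays are perpendicular, so θ_t = 90° − θ_B = 90° − 48.61° = 41.39°.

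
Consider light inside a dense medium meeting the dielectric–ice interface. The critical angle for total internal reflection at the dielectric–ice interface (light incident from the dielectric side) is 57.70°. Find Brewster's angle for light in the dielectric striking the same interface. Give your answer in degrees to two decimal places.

sin θ_c = n₂/n₁, so n₂/n₁ = sin 57.70° = 0.8453.
Brewster: tan θ_B = n₂/n₁ = 0.8453.
θ_B = arctan(0.8453) = 40.21°.

θ_B ≈ 40.21°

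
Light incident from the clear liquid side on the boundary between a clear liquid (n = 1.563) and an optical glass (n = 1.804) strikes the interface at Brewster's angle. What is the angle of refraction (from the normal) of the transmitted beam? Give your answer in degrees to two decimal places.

θ_t ≈ 40.91°

tan θ_B = n₂/n₁ = 1.804/1.563 = 1.1542, so θ_B = 49.09°.
The refracted ray is perpendicular to the reflected ray, so θ_t = 90° − θ_B = 40.91°.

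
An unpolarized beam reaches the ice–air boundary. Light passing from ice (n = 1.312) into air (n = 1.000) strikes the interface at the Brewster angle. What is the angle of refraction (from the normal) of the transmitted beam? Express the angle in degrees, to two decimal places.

First find Brewster's angle: tan θ_B = 1.000/1.312 = 0.7622, giving θ_B = 37.31°.
The refracted ray is perpendicular to the reflected ray, so θ_t = 90° − θ_B = 52.69°.

θ_t ≈ 52.69°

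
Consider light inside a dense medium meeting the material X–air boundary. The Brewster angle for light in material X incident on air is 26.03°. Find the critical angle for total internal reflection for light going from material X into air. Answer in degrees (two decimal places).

θ_c ≈ 29.23°

n₂/n₁ = tan 26.03° = 0.4884; the critical angle satisfies sin θ_c = n₂/n₁.
θ_c = arcsin(0.4884) = 29.23°.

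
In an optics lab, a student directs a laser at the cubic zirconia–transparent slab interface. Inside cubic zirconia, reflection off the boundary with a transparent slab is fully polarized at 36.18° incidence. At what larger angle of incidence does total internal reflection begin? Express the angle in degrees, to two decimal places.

tan θ_B = n₂/n₁ = tan 36.18° = 0.7314.
Total internal reflection: sin θ_c = n₂/n₁ = 0.7314.
θ_c = arcsin(0.7314) = 47.00°.

θ_c ≈ 47.00°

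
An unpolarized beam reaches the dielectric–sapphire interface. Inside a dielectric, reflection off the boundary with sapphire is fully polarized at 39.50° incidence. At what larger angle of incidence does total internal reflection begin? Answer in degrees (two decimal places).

From Brewster, n₂/n₁ = tan θ_B = tan 39.50° = 0.8243.
Then sin θ_c = n₂/n₁ = 0.8243, so θ_c = arcsin 0.8243 = 55.52°.

θ_c ≈ 55.52°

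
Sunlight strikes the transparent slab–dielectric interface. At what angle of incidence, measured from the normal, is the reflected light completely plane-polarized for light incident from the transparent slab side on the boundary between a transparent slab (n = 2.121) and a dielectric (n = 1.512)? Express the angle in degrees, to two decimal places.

θ_B ≈ 35.48°

At Brewster's angle the reflected and refracted rays are perpendicular, which with Snell's law gives tan θ_B = n₂/n₁.
tan θ_B = n₂/n₁ = 1.512/2.121 = 0.7129. Taking the arctangent, θ_B = 35.48°.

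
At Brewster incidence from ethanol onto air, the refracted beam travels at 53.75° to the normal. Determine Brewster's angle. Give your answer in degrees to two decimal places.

θ_B ≈ 36.25°

Brewster's condition makes the reflected and refracted beams perpendicular: θ_B + θ_t = 90°.
θ_B = 90° − 53.75° = 36.25°.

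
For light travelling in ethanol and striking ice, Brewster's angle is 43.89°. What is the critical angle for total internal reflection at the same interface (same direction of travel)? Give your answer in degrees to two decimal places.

n₂/n₁ = tan 43.89° = 0.9620; the critical angle satisfies sin θ_c = n₂/n₁.
θ_c = arcsin(0.9620) = 74.15°.

θ_c ≈ 74.15°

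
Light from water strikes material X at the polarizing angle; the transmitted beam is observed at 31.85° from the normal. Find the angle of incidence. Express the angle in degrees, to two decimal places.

Since the reflected and refracted rays are at right angles at the polarizing angle, θ_B + θ_t = 90°.
θ_B = 90° − 31.85° = 58.15°.

θ_B ≈ 58.15°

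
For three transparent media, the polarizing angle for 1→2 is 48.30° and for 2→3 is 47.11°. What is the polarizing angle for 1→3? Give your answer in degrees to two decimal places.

n₂/n₁ = tan 48.30° = 1.1224 and n₃/n₂ = tan 47.11° = 1.0765.
n₃/n₁ = 1.2082. Then tan θ_B(1→3) = n₃/n₁, so θ_B(1→3) = arctan(1.2082) = 50.39°.

θ_B ≈ 50.39°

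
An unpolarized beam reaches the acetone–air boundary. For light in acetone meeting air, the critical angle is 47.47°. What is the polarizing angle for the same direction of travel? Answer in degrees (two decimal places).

θ_B ≈ 36.39°

sin θ_c = n₂/n₁, so n₂/n₁ = sin 47.47° = 0.7369.
Brewster: tan θ_B = n₂/n₁ = 0.7369.
θ_B = arctan(0.7369) = 36.39°.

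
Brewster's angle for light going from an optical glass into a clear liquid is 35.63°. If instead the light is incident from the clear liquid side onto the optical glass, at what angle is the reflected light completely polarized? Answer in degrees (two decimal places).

tan θ_B' = n₁/n₂ = 1/tan θ_B, so θ_B' = 90° − θ_B.
θ_B' = 90° − 35.63° = 54.37°.

θ_B' ≈ 54.37°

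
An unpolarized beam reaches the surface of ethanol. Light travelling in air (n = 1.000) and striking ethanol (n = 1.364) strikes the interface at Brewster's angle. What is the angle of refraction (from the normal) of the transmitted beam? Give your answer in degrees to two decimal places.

θ_B = arctan(n₂/n₁) = arctan(1.364/1.000) = 53.75°.
Since θ_B + θ_t = 90° at Brewster incidence, θ_t = 90° − 53.75° = 36.25°.

θ_t ≈ 36.25°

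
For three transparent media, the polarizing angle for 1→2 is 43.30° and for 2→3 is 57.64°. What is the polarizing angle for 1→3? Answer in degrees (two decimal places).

tan θ_B(1→2) = n₂/n₁ = tan 43.30° = 0.9424.
tan θ_B(2→3) = n₃/n₂ = tan 57.64° = 1.5782.
So n₃/n₁ = (n₂/n₁)(n₃/n₂) = 0.9424 × 1.5782 = 1.4872.
θ_B(1→3) = arctan(1.4872) = 56.08°.

θ_B ≈ 56.08°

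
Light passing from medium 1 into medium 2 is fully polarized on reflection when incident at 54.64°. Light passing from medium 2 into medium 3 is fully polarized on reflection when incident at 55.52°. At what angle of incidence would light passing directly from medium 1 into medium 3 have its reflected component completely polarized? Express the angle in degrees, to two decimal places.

θ_B ≈ 64.02°

n₂/n₁ = tan 54.64° = 1.4092 and n₃/n₂ = tan 55.52° = 1.4561.
So n₃/n₁ = (n₂/n₁)(n₃/n₂) = 1.4092 × 1.4561 = 2.0520.
θ_B(1→3) = arctan(2.0520) = 64.02°.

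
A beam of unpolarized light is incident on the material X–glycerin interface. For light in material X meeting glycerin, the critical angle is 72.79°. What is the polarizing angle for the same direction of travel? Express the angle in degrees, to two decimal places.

θ_B ≈ 43.69°

sin θ_c = n₂/n₁, so n₂/n₁ = sin 72.79° = 0.9552.
Brewster: tan θ_B = n₂/n₁ = 0.9552.
θ_B = arctan(0.9552) = 43.69°.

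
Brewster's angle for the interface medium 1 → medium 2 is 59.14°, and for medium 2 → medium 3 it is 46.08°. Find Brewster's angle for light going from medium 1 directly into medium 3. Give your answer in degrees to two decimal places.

θ_B ≈ 60.08°

n₂/n₁ = tan 59.14° = 1.6735 and n₃/n₂ = tan 46.08° = 1.0384.
n₃/n₁ = 1.7378. Then tan θ_B(1→3) = n₃/n₁, so θ_B(1→3) = arctan(1.7378) = 60.08°.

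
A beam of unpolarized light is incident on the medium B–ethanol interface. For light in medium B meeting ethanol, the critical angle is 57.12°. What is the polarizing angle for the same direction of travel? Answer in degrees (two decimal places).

θ_B ≈ 40.02°

n₂/n₁ = sin θ_c = sin 57.12° = 0.8398.
tan θ_B equals the same ratio, so θ_B = arctan(0.8398) = 40.02°.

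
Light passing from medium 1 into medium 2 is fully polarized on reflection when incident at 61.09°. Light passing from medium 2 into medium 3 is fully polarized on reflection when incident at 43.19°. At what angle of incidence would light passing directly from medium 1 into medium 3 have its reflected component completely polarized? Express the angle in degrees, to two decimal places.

Each Brewster angle gives a ratio: n₂/n₁ = tan 61.09° = 1.8107, n₃/n₂ = tan 43.19° = 0.9387.
Multiplying, n₃/n₁ = 1.8107 × 0.9387 = 1.6998, and θ_B(1→3) = arctan 1.6998 = 59.53°.

θ_B ≈ 59.53°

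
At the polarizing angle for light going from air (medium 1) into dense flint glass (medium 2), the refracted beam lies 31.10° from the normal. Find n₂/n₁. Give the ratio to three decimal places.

n₂/n₁ ≈ 1.658

θ_B + θ_t = 90°, so θ_B = 90° − 31.10° = 58.90°.
Then n₂/n₁ = tan θ_B = tan 58.90° = 1.658.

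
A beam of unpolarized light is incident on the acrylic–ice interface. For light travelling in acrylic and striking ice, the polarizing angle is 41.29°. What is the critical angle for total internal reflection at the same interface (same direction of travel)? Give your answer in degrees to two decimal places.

θ_c ≈ 61.43°

From Brewster, n₂/n₁ = tan θ_B = tan 41.29° = 0.8782.
Then sin θ_c = n₂/n₁ = 0.8782, so θ_c = arcsin 0.8782 = 61.43°.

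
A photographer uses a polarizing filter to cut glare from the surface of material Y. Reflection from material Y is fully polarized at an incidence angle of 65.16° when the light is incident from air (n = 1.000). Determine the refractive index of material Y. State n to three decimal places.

At the Brewster angle, tan θ_B = n₂/n₁ with n₁ on the incident side (air) and n₂ on the transmitted side (material Y).
n₂ = n₁ tan θ_B = 1.000 × tan 65.16° = 2.160.

n ≈ 2.160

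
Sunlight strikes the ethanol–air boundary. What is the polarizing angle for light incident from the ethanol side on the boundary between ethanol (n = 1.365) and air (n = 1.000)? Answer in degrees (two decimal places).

θ_B ≈ 36.23°

Brewster's condition: tan θ_B = n₂/n₁ = 1.000/1.365 = 0.7326. Taking the arctangent, θ_B = 36.23°.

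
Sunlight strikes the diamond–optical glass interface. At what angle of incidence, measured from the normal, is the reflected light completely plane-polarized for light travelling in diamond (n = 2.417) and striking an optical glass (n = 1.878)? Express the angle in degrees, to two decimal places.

Here n₂/n₁ = 1.878/2.417 = 0.7770, and Brewster's law gives tan θ_B = n₂/n₁.
So θ_B = arctan 0.7770 = 37.85°.

θ_B ≈ 37.85°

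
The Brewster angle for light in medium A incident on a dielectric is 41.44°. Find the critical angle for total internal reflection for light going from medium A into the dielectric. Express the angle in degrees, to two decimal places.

θ_c ≈ 61.99°

n₂/n₁ = tan 41.44° = 0.8829; the critical angle satisfies sin θ_c = n₂/n₁.
θ_c = arcsin(0.8829) = 61.99°.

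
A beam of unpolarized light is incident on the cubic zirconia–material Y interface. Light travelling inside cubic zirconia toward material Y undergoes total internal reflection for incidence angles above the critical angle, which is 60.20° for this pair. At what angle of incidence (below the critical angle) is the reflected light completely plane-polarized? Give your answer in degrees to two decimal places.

sin θ_c = n₂/n₁, so n₂/n₁ = sin 60.20° = 0.8678.
Brewster: tan θ_B = n₂/n₁ = 0.8678.
θ_B = arctan(0.8678) = 40.95°.

θ_B ≈ 40.95°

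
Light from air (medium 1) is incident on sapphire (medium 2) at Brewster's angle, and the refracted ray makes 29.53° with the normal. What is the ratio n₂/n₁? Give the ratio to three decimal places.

n₂/n₁ ≈ 1.765

θ_B + θ_t = 90°, so θ_B = 90° − 29.53° = 60.47°.
Then n₂/n₁ = tan θ_B = tan 60.47° = 1.765.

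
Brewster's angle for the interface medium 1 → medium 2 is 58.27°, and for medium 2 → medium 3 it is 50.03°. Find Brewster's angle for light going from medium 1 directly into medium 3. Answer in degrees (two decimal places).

tan θ_B(1→2) = n₂/n₁ = tan 58.27° = 1.6172.
tan θ_B(2→3) = n₃/n₂ = tan 50.03° = 1.1930.
Multiplying, n₃/n₁ = 1.6172 × 1.1930 = 1.9294, and θ_B(1→3) = arctan 1.9294 = 62.60°.

θ_B ≈ 62.60°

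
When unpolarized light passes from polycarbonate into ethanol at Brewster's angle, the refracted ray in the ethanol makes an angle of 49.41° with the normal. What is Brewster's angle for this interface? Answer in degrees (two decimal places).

At Brewster's angle the reflected and refracted rays are perpendicular, so θ_B + θ_t = 90°.
θ_B = 90° − 49.41° = 40.59°.

θ_B ≈ 40.59°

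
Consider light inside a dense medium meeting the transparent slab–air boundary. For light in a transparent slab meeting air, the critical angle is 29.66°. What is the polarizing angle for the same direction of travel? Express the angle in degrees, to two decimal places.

θ_B ≈ 26.33°

n₂/n₁ = sin θ_c = sin 29.66° = 0.4949.
tan θ_B equals the same ratio, so θ_B = arctan(0.4949) = 26.33°.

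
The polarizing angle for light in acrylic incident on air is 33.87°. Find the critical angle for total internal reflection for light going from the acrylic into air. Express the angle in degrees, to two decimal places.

From Brewster, n₂/n₁ = tan θ_B = tan 33.87° = 0.6712.
Then sin θ_c = n₂/n₁ = 0.6712, so θ_c = arcsin 0.6712 = 42.16°.

θ_c ≈ 42.16°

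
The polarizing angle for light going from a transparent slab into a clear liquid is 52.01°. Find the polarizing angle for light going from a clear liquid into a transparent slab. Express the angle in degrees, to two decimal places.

The two Brewster angles are complementary: θ_B' = 90° − θ_B = 90° − 52.01° = 37.99°.

θ_B' ≈ 37.99°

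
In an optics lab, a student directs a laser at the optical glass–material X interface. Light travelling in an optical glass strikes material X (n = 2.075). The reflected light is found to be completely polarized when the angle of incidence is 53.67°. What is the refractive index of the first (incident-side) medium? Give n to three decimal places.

n ≈ 1.526

Brewster's law: tan θ_B = n₂/n₁ (light incident in an optical glass, refracted into material X).
n₁ = n₂ / tan θ_B = 2.075 / tan 53.67° = 1.526.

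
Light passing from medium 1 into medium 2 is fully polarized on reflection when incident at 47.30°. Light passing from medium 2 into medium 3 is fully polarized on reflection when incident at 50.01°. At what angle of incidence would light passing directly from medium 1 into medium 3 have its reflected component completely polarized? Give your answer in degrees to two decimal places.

θ_B ≈ 52.26°

Each Brewster angle gives a ratio: n₂/n₁ = tan 47.30° = 1.0837, n₃/n₂ = tan 50.01° = 1.1922.
n₃/n₁ = 1.2919. Then tan θ_B(1→3) = n₃/n₁, so θ_B(1→3) = arctan(1.2919) = 52.26°.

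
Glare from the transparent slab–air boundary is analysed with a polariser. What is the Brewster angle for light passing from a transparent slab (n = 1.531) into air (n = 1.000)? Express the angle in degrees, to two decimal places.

The reflected p-component vanishes when tan θ_B = n₂/n₁.
Brewster's condition: tan θ_B = n₂/n₁ = 1.000/1.531 = 0.6532.
θ_B = arctan(0.6532) = 33.15°.

θ_B ≈ 33.15°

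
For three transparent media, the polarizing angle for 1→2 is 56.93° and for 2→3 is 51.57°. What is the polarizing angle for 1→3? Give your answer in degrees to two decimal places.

tan θ_B(1→2) = n₂/n₁ = tan 56.93° = 1.5358.
tan θ_B(2→3) = n₃/n₂ = tan 51.57° = 1.2603.
n₃/n₁ = 1.9356. Then tan θ_B(1→3) = n₃/n₁, so θ_B(1→3) = arctan(1.9356) = 62.68°.

θ_B ≈ 62.68°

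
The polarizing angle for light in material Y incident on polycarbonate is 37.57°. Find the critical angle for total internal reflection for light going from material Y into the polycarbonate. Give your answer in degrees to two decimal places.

θ_c ≈ 50.29°

n₂/n₁ = tan 37.57° = 0.7693; the critical angle satisfies sin θ_c = n₂/n₁.
θ_c = arcsin(0.7693) = 50.29°.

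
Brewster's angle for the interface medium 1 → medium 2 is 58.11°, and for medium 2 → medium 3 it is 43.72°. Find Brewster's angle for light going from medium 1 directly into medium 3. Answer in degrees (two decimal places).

tan θ_B(1→2) = n₂/n₁ = tan 58.11° = 1.6072.
tan θ_B(2→3) = n₃/n₂ = tan 43.72° = 0.9563.
n₃/n₁ = 1.5369. Then tan θ_B(1→3) = n₃/n₁, so θ_B(1→3) = arctan(1.5369) = 56.95°.

θ_B ≈ 56.95°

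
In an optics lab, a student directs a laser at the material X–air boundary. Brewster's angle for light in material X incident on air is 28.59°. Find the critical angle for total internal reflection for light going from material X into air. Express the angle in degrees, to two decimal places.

θ_c ≈ 33.02°

n₂/n₁ = tan 28.59° = 0.5450; the critical angle satisfies sin θ_c = n₂/n₁.
θ_c = arcsin(0.5450) = 33.02°.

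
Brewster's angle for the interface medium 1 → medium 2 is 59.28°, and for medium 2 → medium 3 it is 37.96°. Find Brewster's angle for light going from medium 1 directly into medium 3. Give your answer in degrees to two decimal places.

θ_B ≈ 52.70°

n₂/n₁ = tan 59.28° = 1.6829 and n₃/n₂ = tan 37.96° = 0.7802.
So n₃/n₁ = (n₂/n₁)(n₃/n₂) = 1.6829 × 0.7802 = 1.3129.
θ_B(1→3) = arctan(1.3129) = 52.70°.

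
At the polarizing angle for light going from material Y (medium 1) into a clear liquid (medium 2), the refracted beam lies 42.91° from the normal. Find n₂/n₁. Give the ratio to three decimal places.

n₂/n₁ ≈ 1.076

At Brewster incidence θ_B = 90° − θ_t = 90° − 42.91° = 47.09°.
tan θ_B = n₂/n₁, so n₂/n₁ = tan 47.09° = 1.076.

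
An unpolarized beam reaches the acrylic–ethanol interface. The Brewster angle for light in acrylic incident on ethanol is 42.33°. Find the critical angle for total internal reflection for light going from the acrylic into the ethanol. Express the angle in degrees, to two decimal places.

θ_c ≈ 65.63°

From Brewster, n₂/n₁ = tan θ_B = tan 42.33° = 0.9109.
Then sin θ_c = n₂/n₁ = 0.9109, so θ_c = arcsin 0.9109 = 65.63°.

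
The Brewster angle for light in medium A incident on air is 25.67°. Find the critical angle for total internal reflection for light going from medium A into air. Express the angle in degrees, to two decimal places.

θ_c ≈ 28.73°

tan θ_B = n₂/n₁ = tan 25.67° = 0.4806.
Total internal reflection: sin θ_c = n₂/n₁ = 0.4806.
θ_c = arcsin(0.4806) = 28.73°.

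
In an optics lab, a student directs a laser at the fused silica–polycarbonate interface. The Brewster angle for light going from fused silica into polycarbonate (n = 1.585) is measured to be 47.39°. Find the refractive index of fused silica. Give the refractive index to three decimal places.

At the Brewster angle, tan θ_B = n₂/n₁ with n₁ on the incident side (fused silica) and n₂ on the transmitted side (polycarbonate).
n₁ = n₂ / tan θ_B = 1.585 / tan 47.39° = 1.458.

n ≈ 1.458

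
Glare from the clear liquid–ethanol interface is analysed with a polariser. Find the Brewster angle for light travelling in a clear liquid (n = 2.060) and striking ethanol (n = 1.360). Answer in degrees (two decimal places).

θ_B ≈ 33.43°

The reflected p-component vanishes when tan θ_B = n₂/n₁.
Here n₂/n₁ = 1.360/2.060 = 0.6602, and Brewster's law gives tan θ_B = n₂/n₁.
θ_B = arctan(0.6602) = 33.43°.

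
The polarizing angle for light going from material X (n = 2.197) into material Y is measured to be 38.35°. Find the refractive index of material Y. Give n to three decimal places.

Full polarization of the reflected beam means tan θ_B = n₂/n₁, where n₁ is the incident medium (material X).
n₂ = n₁ tan θ_B = 2.197 × tan 38.35° = 1.738.

n ≈ 1.738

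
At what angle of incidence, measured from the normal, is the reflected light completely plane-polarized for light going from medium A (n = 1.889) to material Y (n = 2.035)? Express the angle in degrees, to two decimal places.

θ_B ≈ 47.13°

tan θ_B = n₂/n₁ = 2.035/1.889 = 1.0773. Taking the arctangent, θ_B = 47.13°.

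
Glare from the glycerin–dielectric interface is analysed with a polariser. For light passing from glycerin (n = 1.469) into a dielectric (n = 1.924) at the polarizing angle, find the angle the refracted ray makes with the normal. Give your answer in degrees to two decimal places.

tan θ_B = n₂/n₁ = 1.924/1.469 = 1.3097, so θ_B = 52.64°.
The refracted ray is perpendicular to the reflected ray, so θ_t = 90° − θ_B = 37.36°.

θ_t ≈ 37.36°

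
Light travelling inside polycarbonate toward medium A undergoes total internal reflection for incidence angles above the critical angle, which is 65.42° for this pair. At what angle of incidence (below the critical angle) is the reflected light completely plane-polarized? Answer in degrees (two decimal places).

At the critical angle sin θ_c = n₂/n₁, giving n₂/n₁ = sin 65.42° = 0.9094.
Then tan θ_B = n₂/n₁ = 0.9094, so θ_B = arctan 0.9094 = 42.28°.

θ_B ≈ 42.28°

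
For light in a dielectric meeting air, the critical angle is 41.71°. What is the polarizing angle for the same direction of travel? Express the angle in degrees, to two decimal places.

At the critical angle sin θ_c = n₂/n₁, giving n₂/n₁ = sin 41.71° = 0.6654.
Then tan θ_B = n₂/n₁ = 0.6654, so θ_B = arctan 0.6654 = 33.64°.

θ_B ≈ 33.64°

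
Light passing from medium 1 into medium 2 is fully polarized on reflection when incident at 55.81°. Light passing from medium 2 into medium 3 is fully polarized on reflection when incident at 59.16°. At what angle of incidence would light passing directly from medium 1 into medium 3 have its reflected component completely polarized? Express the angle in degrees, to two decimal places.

θ_B ≈ 67.92°

tan θ_B(1→2) = n₂/n₁ = tan 55.81° = 1.4720.
tan θ_B(2→3) = n₃/n₂ = tan 59.16° = 1.6749.
n₃/n₁ = 2.4654. Then tan θ_B(1→3) = n₃/n₁, so θ_B(1→3) = arctan(2.4654) = 67.92°.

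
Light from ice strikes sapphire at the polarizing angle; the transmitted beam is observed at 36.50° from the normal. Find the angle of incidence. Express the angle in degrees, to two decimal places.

Brewster's condition makes the reflected and refracted beams perpendicular: θ_B + θ_t = 90°.
So θ_B = 90° − θ_t = 90° − 36.50° = 53.50°.

θ_B ≈ 53.50°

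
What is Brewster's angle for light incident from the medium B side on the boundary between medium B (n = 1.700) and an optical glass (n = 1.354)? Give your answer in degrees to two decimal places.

θ_B ≈ 38.54°

Brewster's condition: tan θ_B = n₂/n₁ = 1.354/1.700 = 0.7965.
θ_B = arctan(0.7965) = 38.54°.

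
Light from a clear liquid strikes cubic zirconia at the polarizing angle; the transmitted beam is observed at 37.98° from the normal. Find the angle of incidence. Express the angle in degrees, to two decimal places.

At Brewster's angle the reflected and refracted rays are perpendicular, so θ_B + θ_t = 90°.
θ_B = 90° − 37.98° = 52.02°.

θ_B ≈ 52.02°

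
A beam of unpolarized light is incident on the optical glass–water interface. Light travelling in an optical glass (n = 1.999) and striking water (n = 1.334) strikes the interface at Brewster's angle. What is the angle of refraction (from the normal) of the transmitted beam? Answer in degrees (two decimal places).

θ_t ≈ 56.28°

θ_B = arctan(n₂/n₁) = arctan(1.334/1.999) = 33.72°.
Since θ_B + θ_t = 90° at Brewster incidence, θ_t = 90° − 33.72° = 56.28°.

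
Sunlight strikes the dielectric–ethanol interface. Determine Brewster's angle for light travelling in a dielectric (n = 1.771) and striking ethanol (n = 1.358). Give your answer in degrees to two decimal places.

At Brewster's angle the reflected and refracted rays are perpendicular, which with Snell's law gives tan θ_B = n₂/n₁.
Here n₂/n₁ = 1.358/1.771 = 0.7668, and Brewster's law gives tan θ_B = n₂/n₁.
θ_B = arctan(0.7668) = 37.48°.

θ_B ≈ 37.48°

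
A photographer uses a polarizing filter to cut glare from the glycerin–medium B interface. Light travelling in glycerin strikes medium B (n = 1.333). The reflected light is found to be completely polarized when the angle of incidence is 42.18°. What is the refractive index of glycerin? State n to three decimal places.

Brewster's law: tan θ_B = n₂/n₁ (light incident in glycerin, refracted into medium B).
n₁ = n₂ / tan θ_B = 1.333 / tan 42.18° = 1.471.

n ≈ 1.471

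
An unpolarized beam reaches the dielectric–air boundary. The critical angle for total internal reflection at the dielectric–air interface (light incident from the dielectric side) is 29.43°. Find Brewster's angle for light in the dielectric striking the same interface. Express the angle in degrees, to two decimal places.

θ_B ≈ 26.17°

sin θ_c = n₂/n₁, so n₂/n₁ = sin 29.43° = 0.4914.
Brewster: tan θ_B = n₂/n₁ = 0.4914.
θ_B = arctan(0.4914) = 26.17°.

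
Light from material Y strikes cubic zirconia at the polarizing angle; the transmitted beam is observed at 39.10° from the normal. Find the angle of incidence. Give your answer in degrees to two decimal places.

θ_B ≈ 50.90°

At Brewster's angle the reflected and refracted rays are perpendicular, so θ_B + θ_t = 90°.
So θ_B = 90° − θ_t = 90° − 39.10° = 50.90°.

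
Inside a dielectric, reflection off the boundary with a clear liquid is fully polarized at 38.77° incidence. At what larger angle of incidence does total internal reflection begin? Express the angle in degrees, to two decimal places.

θ_c ≈ 53.43°

From Brewster, n₂/n₁ = tan θ_B = tan 38.77° = 0.8032.
Then sin θ_c = n₂/n₁ = 0.8032, so θ_c = arcsin 0.8032 = 53.43°.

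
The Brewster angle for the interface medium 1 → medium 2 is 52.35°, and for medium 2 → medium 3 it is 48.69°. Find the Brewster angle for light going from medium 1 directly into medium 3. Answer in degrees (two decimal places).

n₂/n₁ = tan 52.35° = 1.2962 and n₃/n₂ = tan 48.69° = 1.1379.
So n₃/n₁ = (n₂/n₁)(n₃/n₂) = 1.2962 × 1.1379 = 1.4749.
θ_B(1→3) = arctan(1.4749) = 55.86°.

θ_B ≈ 55.86°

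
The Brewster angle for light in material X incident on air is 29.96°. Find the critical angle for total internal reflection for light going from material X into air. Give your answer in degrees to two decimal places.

θ_c ≈ 35.20°

n₂/n₁ = tan 29.96° = 0.5764; the critical angle satisfies sin θ_c = n₂/n₁.
θ_c = arcsin(0.5764) = 35.20°.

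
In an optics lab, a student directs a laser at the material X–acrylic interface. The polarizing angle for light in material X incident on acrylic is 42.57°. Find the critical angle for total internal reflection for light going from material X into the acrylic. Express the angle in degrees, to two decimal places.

θ_c ≈ 66.72°

n₂/n₁ = tan 42.57° = 0.9186; the critical angle satisfies sin θ_c = n₂/n₁.
θ_c = arcsin(0.9186) = 66.72°.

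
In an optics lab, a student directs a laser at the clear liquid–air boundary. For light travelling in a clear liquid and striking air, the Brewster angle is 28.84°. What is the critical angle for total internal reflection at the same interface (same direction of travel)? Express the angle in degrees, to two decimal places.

θ_c ≈ 33.41°

n₂/n₁ = tan 28.84° = 0.5507; the critical angle satisfies sin θ_c = n₂/n₁.
θ_c = arcsin(0.5507) = 33.41°.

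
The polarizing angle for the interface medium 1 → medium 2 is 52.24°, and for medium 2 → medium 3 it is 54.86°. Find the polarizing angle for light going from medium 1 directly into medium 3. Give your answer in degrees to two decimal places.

θ_B ≈ 61.40°

tan θ_B(1→2) = n₂/n₁ = tan 52.24° = 1.2911.
tan θ_B(2→3) = n₃/n₂ = tan 54.86° = 1.4207.
So n₃/n₁ = (n₂/n₁)(n₃/n₂) = 1.2911 × 1.4207 = 1.8343.
θ_B(1→3) = arctan(1.8343) = 61.40°.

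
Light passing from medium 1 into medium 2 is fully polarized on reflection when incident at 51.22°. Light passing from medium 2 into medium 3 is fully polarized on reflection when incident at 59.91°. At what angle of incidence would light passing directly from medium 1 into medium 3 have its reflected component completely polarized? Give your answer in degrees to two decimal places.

θ_B ≈ 65.04°

Each Brewster angle gives a ratio: n₂/n₁ = tan 51.22° = 1.2446, n₃/n₂ = tan 59.91° = 1.7258.
Multiplying, n₃/n₁ = 1.2446 × 1.7258 = 2.1480, and θ_B(1→3) = arctan 2.1480 = 65.04°.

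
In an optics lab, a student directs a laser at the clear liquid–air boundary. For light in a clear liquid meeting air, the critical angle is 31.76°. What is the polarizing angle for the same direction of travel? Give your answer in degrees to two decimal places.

θ_B ≈ 27.76°

sin θ_c = n₂/n₁, so n₂/n₁ = sin 31.76° = 0.5264.
Brewster: tan θ_B = n₂/n₁ = 0.5264.
θ_B = arctan(0.5264) = 27.76°.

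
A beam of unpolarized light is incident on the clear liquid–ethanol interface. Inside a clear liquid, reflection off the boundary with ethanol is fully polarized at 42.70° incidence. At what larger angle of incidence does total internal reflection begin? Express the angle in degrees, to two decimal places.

From Brewster, n₂/n₁ = tan θ_B = tan 42.70° = 0.9228.
Then sin θ_c = n₂/n₁ = 0.9228, so θ_c = arcsin 0.9228 = 67.33°.

θ_c ≈ 67.33°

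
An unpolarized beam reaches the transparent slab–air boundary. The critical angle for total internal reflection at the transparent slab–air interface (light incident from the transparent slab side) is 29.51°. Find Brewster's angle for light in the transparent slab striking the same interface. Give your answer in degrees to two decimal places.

n₂/n₁ = sin θ_c = sin 29.51° = 0.4926.
tan θ_B equals the same ratio, so θ_B = arctan(0.4926) = 26.22°.

θ_B ≈ 26.22°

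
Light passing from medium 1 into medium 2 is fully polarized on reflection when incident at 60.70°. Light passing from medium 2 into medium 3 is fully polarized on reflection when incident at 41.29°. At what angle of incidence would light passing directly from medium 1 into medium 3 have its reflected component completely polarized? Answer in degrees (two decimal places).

θ_B ≈ 57.42°

tan θ_B(1→2) = n₂/n₁ = tan 60.70° = 1.7820.
tan θ_B(2→3) = n₃/n₂ = tan 41.29° = 0.8782.
So n₃/n₁ = (n₂/n₁)(n₃/n₂) = 1.7820 × 0.8782 = 1.5650.
θ_B(1→3) = arctan(1.5650) = 57.42°.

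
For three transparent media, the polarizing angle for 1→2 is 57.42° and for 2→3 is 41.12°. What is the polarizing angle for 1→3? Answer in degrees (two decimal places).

Each Brewster angle gives a ratio: n₂/n₁ = tan 57.42° = 1.5649, n₃/n₂ = tan 41.12° = 0.8730.
n₃/n₁ = 1.3661. Then tan θ_B(1→3) = n₃/n₁, so θ_B(1→3) = arctan(1.3661) = 53.79°.

θ_B ≈ 53.79°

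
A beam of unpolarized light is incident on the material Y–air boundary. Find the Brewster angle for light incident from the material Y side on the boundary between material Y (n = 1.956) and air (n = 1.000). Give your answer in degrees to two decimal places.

θ_B ≈ 27.08°

Brewster's condition: tan θ_B = n₂/n₁ = 1.000/1.956 = 0.5112.
θ_B = arctan(0.5112) = 27.08°.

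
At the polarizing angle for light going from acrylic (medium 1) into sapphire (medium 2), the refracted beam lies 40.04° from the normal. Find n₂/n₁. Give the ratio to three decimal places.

At Brewster incidence θ_B = 90° − θ_t = 90° − 40.04° = 49.96°.
tan θ_B = n₂/n₁, so n₂/n₁ = tan 49.96° = 1.190.

n₂/n₁ ≈ 1.190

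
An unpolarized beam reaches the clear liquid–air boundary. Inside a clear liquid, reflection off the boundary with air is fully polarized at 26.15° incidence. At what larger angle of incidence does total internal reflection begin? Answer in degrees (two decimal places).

θ_c ≈ 29.40°

tan θ_B = n₂/n₁ = tan 26.15° = 0.4910.
Total internal reflection: sin θ_c = n₂/n₁ = 0.4910.
θ_c = arcsin(0.4910) = 29.40°.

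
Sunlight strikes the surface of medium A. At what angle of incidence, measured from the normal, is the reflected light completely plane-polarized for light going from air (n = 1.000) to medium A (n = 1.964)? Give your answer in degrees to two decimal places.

At Brewster's angle the reflected and refracted rays are perpendicular, which with Snell's law gives tan θ_B = n₂/n₁.
Brewster's condition: tan θ_B = n₂/n₁ = 1.964/1.000 = 1.9640.
θ_B = arctan(1.9640) = 63.02°.

θ_B ≈ 63.02°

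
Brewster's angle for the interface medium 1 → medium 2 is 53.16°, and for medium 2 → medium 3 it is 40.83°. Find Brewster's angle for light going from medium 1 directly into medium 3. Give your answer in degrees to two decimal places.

θ_B ≈ 49.07°

n₂/n₁ = tan 53.16° = 1.3348 and n₃/n₂ = tan 40.83° = 0.8641.
n₃/n₁ = 1.1534. Then tan θ_B(1→3) = n₃/n₁, so θ_B(1→3) = arctan(1.1534) = 49.07°.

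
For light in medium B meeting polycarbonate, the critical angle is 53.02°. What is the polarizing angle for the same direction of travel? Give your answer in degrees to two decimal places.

sin θ_c = n₂/n₁, so n₂/n₁ = sin 53.02° = 0.7988.
Brewster: tan θ_B = n₂/n₁ = 0.7988.
θ_B = arctan(0.7988) = 38.62°.

θ_B ≈ 38.62°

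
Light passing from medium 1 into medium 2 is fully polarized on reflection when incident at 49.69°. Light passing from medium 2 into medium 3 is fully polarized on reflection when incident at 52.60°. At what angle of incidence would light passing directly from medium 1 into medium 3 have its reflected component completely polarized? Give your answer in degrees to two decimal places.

θ_B ≈ 57.03°

Each Brewster angle gives a ratio: n₂/n₁ = tan 49.69° = 1.1787, n₃/n₂ = tan 52.60° = 1.3079.
n₃/n₁ = 1.5417. Then tan θ_B(1→3) = n₃/n₁, so θ_B(1→3) = arctan(1.5417) = 57.03°.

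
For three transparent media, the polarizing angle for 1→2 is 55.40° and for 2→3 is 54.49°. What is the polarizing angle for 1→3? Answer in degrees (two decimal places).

θ_B ≈ 63.79°

Each Brewster angle gives a ratio: n₂/n₁ = tan 55.40° = 1.4496, n₃/n₂ = tan 54.49° = 1.4014.
n₃/n₁ = 2.0315. Then tan θ_B(1→3) = n₃/n₁, so θ_B(1→3) = arctan(2.0315) = 63.79°.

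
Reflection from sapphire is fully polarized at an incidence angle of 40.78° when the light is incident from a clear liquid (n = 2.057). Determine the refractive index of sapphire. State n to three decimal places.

n ≈ 1.774

Brewster's law: tan θ_B = n₂/n₁ (light incident in a clear liquid, refracted into sapphire).
n₂ = n₁ tan θ_B = 2.057 × tan 40.78° = 1.774.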